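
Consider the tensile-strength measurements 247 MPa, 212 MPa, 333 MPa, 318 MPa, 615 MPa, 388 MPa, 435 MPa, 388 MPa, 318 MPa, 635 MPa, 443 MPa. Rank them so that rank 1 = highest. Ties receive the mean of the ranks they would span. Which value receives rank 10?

247

Sorted (descending): 635, 615, 443, 435, 388, 388, 333, 318, 318, 247, 212
The 2 values of 388 occupy positions 5–6 → average rank (5+6)/2 = 5.5.
The 2 values of 318 occupy positions 8–9 → average rank (8+9)/2 = 8.5.
Rank 10 → value 247.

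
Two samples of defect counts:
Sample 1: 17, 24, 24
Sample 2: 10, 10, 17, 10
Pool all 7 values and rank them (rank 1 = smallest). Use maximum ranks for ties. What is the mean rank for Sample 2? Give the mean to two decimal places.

3.50

Sorted (ascending): 10, 10, 10, 17, 17, 24, 24
The 3 values of 10 occupy positions 1–3 → each gets rank 3.
The 2 values of 17 occupy positions 4–5 → each gets rank 5.
The 2 values of 24 occupy positions 6–7 → each gets rank 7.
Sample 2 values → pooled ranks: 10→3, 10→3, 17→5, 10→3
Mean rank = (3 + 3 + 5 + 3) / 4 = 3.50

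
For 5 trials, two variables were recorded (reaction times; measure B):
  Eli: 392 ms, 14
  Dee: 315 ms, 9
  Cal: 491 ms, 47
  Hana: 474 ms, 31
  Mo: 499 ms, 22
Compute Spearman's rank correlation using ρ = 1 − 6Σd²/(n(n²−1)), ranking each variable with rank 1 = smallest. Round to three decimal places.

Ranks of variable 1: 2, 1, 4, 3, 5
Ranks of variable 2: 2, 1, 5, 4, 3
d = r₁ − r₂: 0, 0, -1, -1, 2
d²: 0, 0, 1, 1, 4; Σd² = 6
ρ = 1 − 6·6/(5·24) = 1 − 36/120 = 0.700

0.700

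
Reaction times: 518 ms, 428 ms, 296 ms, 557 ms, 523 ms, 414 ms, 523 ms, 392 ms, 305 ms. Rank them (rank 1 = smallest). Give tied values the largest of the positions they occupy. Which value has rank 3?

392

Sorted (ascending): 296, 305, 392, 414, 428, 518, 523, 523, 557
The 2 values of 523 occupy positions 7–8 → each gets rank 8.
Rank 3 → value 392.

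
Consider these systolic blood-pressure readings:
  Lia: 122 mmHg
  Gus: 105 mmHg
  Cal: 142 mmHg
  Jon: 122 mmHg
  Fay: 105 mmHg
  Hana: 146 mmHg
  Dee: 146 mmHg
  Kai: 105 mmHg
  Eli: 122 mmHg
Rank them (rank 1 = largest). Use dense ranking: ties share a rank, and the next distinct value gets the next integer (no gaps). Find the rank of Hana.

1

Sorted (descending): 146, 146, 142, 122, 122, 122, 105, 105, 105
The 2 values of 146 share dense rank 1.
The 3 values of 122 share dense rank 3.
The 3 values of 105 share dense rank 4.
Remaining distinct values take the next consecutive integers.
Hana has value 146 mmHg → rank 1.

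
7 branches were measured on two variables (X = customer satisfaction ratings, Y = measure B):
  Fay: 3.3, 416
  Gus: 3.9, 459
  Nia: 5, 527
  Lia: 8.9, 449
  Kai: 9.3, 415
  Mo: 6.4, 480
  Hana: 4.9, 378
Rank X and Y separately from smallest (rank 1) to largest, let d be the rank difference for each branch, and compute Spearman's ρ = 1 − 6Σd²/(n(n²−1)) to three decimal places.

0.000

Ranks of variable 1: 1, 2, 4, 6, 7, 5, 3
Ranks of variable 2: 3, 5, 7, 4, 2, 6, 1
d = r₁ − r₂: -2, -3, -3, 2, 5, -1, 2
d²: 4, 9, 9, 4, 25, 1, 4; Σd² = 56
ρ = 1 − 6·56/(7·48) = 1 − 336/336 = 0.000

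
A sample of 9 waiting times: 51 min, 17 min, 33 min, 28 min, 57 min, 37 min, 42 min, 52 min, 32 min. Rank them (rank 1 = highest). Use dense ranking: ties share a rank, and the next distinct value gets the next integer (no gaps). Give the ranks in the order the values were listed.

Sorted (descending): 57, 52, 51, 42, 37, 33, 32, 28, 17
No ties — each value takes its position as its rank.

3, 9, 6, 8, 1, 5, 4, 2, 7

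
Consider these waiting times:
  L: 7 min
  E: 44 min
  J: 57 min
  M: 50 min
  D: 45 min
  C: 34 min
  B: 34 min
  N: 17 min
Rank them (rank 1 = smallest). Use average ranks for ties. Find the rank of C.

Sorted (ascending): 7, 17, 34, 34, 44, 45, 50, 57
The 2 values of 34 occupy positions 3–4 → average rank (3+4)/2 = 3.5.
C has value 34 min → rank 3.5.

3.5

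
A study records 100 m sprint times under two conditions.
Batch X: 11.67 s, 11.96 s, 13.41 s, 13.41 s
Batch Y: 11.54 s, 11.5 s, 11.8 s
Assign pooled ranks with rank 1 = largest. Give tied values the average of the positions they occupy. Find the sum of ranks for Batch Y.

17

Sorted (descending): 13.41, 13.41, 11.96, 11.8, 11.67, 11.54, 11.5
The 2 values of 13.41 occupy positions 1–2 → average rank (1+2)/2 = 1.5.
Batch Y values → pooled ranks: 11.54→6, 11.5→7, 11.8→4
Rank sum = 6 + 7 + 4 = 17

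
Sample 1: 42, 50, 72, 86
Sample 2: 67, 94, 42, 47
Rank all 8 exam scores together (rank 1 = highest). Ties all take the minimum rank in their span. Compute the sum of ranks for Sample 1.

17

Sorted (descending): 94, 86, 72, 67, 50, 47, 42, 42
The 2 values of 42 occupy positions 7–8 → each gets rank 7.
Sample 1 values → pooled ranks: 42→7, 50→5, 72→3, 86→2
Rank sum = 7 + 5 + 3 + 2 = 17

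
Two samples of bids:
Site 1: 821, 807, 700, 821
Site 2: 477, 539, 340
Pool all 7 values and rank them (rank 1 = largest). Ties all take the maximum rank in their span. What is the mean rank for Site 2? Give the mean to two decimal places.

6.00

Sorted (descending): 821, 821, 807, 700, 539, 477, 340
The 2 values of 821 occupy positions 1–2 → each gets rank 2.
Site 2 values → pooled ranks: 477→6, 539→5, 340→7
Mean rank = (6 + 5 + 7) / 3 = 6.00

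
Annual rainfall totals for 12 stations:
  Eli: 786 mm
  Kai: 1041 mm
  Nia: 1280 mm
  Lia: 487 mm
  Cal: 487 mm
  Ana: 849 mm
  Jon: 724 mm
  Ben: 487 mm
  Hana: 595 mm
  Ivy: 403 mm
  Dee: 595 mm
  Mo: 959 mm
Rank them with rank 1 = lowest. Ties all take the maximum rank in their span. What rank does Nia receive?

Sorted (ascending): 403, 487, 487, 487, 595, 595, 724, 786, 849, 959, 1041, 1280
The 3 values of 487 occupy positions 2–4 → each gets rank 4.
The 2 values of 595 occupy positions 5–6 → each gets rank 6.
Nia has value 1280 mm → rank 12.

12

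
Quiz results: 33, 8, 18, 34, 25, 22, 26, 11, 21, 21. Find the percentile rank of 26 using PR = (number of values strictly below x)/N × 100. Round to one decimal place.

70.0

N = 10.
Strictly below 26: 7. Equal to 26: 1.
PR = 7/10 × 100 = 70.0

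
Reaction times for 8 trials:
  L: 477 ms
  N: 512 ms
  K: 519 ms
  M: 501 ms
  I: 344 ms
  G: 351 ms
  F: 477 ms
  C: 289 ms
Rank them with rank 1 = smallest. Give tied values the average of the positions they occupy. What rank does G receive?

3

Sorted (ascending): 289, 344, 351, 477, 477, 501, 512, 519
The 2 values of 477 occupy positions 4–5 → average rank (4+5)/2 = 4.5.
G has value 351 ms → rank 3.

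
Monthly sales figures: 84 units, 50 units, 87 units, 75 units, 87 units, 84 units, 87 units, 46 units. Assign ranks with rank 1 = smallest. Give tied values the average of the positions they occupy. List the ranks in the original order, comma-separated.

4.5, 2, 7, 3, 7, 4.5, 7, 1

Sorted (ascending): 46, 50, 75, 84, 84, 87, 87, 87
The 2 values of 84 occupy positions 4–5 → average rank (4+5)/2 = 4.5.
The 3 values of 87 occupy positions 6–8 → average rank 7.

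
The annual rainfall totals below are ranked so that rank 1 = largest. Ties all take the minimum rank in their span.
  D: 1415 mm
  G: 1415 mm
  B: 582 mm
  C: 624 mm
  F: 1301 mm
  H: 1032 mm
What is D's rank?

Sorted (descending): 1415, 1415, 1301, 1032, 624, 582
The 2 values of 1415 occupy positions 1–2 → each gets rank 1.
D has value 1415 mm → rank 1.

1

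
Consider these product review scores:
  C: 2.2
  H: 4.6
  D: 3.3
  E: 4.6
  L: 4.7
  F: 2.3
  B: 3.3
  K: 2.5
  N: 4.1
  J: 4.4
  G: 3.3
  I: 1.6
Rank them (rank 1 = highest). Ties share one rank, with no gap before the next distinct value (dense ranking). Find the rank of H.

2

Sorted (descending): 4.7, 4.6, 4.6, 4.4, 4.1, 3.3, 3.3, 3.3, 2.5, 2.3, 2.2, 1.6
The 2 values of 4.6 share dense rank 2.
The 3 values of 3.3 share dense rank 5.
Remaining distinct values take the next consecutive integers.
H has value 4.6 → rank 2.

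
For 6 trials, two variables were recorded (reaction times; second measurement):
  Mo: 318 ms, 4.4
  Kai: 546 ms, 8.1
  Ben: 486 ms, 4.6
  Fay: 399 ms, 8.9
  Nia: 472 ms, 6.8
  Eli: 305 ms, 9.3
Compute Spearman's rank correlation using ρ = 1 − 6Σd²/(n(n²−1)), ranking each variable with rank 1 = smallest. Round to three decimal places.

-0.257

Ranks of variable 1: 2, 6, 5, 3, 4, 1
Ranks of variable 2: 1, 4, 2, 5, 3, 6
d = r₁ − r₂: 1, 2, 3, -2, 1, -5
d²: 1, 4, 9, 4, 1, 25; Σd² = 44
ρ = 1 − 6·44/(6·35) = 1 − 264/210 = -0.257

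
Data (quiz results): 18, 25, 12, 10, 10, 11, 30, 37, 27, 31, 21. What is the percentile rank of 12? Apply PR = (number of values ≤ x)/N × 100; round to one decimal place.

N = 11.
Strictly below 12: 3. Equal to 12: 1.
PR = 4/11 × 100 = 36.4

36.4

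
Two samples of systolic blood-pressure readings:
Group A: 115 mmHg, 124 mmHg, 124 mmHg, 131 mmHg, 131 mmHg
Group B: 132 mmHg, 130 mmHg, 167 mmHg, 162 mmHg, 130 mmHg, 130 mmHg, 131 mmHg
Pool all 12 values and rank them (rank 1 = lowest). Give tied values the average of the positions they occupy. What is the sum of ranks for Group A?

22

Sorted (ascending): 115, 124, 124, 130, 130, 130, 131, 131, 131, 132, 162, 167
The 2 values of 124 occupy positions 2–3 → average rank (2+3)/2 = 2.5.
The 3 values of 130 occupy positions 4–6 → average rank 5.
The 3 values of 131 occupy positions 7–9 → average rank 8.
Group A values → pooled ranks: 115→1, 124→2.5, 124→2.5, 131→8, 131→8
Rank sum = 1 + 2.5 + 2.5 + 8 + 8 = 22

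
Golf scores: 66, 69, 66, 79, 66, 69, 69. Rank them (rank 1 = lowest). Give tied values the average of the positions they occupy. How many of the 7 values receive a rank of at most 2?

Sorted (ascending): 66, 66, 66, 69, 69, 69, 79
The 3 values of 66 occupy positions 1–3 → average rank 2.
The 3 values of 69 occupy positions 4–6 → average rank 5.
Ranks ≤ 2: {2, 2, 2} → 3 values.

3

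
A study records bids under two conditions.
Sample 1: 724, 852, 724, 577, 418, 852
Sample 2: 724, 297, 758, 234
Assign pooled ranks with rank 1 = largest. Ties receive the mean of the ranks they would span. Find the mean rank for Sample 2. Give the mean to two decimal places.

Sorted (descending): 852, 852, 758, 724, 724, 724, 577, 418, 297, 234
The 2 values of 852 occupy positions 1–2 → average rank (1+2)/2 = 1.5.
The 3 values of 724 occupy positions 4–6 → average rank 5.
Sample 2 values → pooled ranks: 724→5, 297→9, 758→3, 234→10
Mean rank = (5 + 9 + 3 + 10) / 4 = 6.75

6.75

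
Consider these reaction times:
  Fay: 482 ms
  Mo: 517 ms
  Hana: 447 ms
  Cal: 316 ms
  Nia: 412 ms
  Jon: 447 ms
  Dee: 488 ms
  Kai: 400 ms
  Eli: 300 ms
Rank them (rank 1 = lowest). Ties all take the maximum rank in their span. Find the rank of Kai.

Sorted (ascending): 300, 316, 400, 412, 447, 447, 482, 488, 517
The 2 values of 447 occupy positions 5–6 → each gets rank 6.
Kai has value 400 ms → rank 3.

3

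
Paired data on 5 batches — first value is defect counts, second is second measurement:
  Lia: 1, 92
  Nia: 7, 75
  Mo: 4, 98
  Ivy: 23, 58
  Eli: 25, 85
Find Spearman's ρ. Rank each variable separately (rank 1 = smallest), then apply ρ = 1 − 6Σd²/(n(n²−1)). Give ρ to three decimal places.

-0.600

Ranks of variable 1: 1, 3, 2, 4, 5
Ranks of variable 2: 4, 2, 5, 1, 3
d = r₁ − r₂: -3, 1, -3, 3, 2
d²: 9, 1, 9, 9, 4; Σd² = 32
ρ = 1 − 6·32/(5·24) = 1 − 192/120 = -0.600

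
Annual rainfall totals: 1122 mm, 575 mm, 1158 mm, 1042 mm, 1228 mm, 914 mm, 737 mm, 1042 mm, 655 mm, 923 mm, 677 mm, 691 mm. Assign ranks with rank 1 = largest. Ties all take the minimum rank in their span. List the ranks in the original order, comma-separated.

3, 12, 2, 4, 1, 7, 8, 4, 11, 6, 10, 9

Sorted (descending): 1228, 1158, 1122, 1042, 1042, 923, 914, 737, 691, 677, 655, 575
The 2 values of 1042 occupy positions 4–5 → each gets rank 4.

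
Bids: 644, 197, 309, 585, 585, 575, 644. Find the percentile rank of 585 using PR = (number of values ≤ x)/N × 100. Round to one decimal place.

71.4

N = 7.
Strictly below 585: 3. Equal to 585: 2.
PR = 5/7 × 100 = 71.4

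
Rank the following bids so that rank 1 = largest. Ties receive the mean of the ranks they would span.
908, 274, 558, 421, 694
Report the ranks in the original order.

Sorted (descending): 908, 694, 558, 421, 274
No ties — each value takes its position as its rank.

1, 5, 3, 4, 2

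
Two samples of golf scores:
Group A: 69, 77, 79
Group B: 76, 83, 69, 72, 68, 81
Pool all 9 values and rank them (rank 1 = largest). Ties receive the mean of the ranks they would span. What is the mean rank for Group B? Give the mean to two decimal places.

5.08

Sorted (descending): 83, 81, 79, 77, 76, 72, 69, 69, 68
The 2 values of 69 occupy positions 7–8 → average rank (7+8)/2 = 7.5.
Group B values → pooled ranks: 76→5, 83→1, 69→7.5, 72→6, 68→9, 81→2
Mean rank = (5 + 1 + 7.5 + 6 + 9 + 2) / 6 = 5.08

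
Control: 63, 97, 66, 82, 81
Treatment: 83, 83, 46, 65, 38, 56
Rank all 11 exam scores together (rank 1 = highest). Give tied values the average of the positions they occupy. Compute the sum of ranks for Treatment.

42

Sorted (descending): 97, 83, 83, 82, 81, 66, 65, 63, 56, 46, 38
The 2 values of 83 occupy positions 2–3 → average rank (2+3)/2 = 2.5.
Treatment values → pooled ranks: 83→2.5, 83→2.5, 46→10, 65→7, 38→11, 56→9
Rank sum = 2.5 + 2.5 + 10 + 7 + 11 + 9 = 42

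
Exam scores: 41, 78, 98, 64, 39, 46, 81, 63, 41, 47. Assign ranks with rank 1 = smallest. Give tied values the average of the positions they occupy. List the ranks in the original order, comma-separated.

2.5, 8, 10, 7, 1, 4, 9, 6, 2.5, 5

Sorted (ascending): 39, 41, 41, 46, 47, 63, 64, 78, 81, 98
The 2 values of 41 occupy positions 2–3 → average rank (2+3)/2 = 2.5.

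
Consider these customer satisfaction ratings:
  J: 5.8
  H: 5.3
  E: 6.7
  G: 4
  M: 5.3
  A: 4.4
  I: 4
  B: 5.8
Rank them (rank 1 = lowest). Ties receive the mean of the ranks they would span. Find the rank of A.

Sorted (ascending): 4, 4, 4.4, 5.3, 5.3, 5.8, 5.8, 6.7
The 2 values of 4 occupy positions 1–2 → average rank (1+2)/2 = 1.5.
The 2 values of 5.3 occupy positions 4–5 → average rank (4+5)/2 = 4.5.
The 2 values of 5.8 occupy positions 6–7 → average rank (6+7)/2 = 6.5.
A has value 4.4 → rank 3.

3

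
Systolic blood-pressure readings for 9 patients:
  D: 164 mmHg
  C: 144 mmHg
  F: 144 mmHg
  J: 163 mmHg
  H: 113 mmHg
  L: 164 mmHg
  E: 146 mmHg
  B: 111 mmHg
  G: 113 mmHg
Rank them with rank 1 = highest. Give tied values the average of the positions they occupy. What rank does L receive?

Sorted (descending): 164, 164, 163, 146, 144, 144, 113, 113, 111
The 2 values of 164 occupy positions 1–2 → average rank (1+2)/2 = 1.5.
The 2 values of 144 occupy positions 5–6 → average rank (5+6)/2 = 5.5.
The 2 values of 113 occupy positions 7–8 → average rank (7+8)/2 = 7.5.
L has value 164 mmHg → rank 1.5.

1.5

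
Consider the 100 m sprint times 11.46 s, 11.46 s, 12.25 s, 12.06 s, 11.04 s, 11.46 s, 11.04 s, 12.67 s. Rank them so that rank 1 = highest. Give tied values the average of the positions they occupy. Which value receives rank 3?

Sorted (descending): 12.67, 12.25, 12.06, 11.46, 11.46, 11.46, 11.04, 11.04
The 3 values of 11.46 occupy positions 4–6 → average rank 5.
The 2 values of 11.04 occupy positions 7–8 → average rank (7+8)/2 = 7.5.
Rank 3 → value 12.06.

12.06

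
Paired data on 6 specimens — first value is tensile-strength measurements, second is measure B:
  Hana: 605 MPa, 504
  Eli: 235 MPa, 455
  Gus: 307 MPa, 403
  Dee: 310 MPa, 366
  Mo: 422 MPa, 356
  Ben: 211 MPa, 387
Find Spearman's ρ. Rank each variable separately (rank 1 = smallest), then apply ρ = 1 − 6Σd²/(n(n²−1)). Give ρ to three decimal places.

Ranks of variable 1: 6, 2, 3, 4, 5, 1
Ranks of variable 2: 6, 5, 4, 2, 1, 3
d = r₁ − r₂: 0, -3, -1, 2, 4, -2
d²: 0, 9, 1, 4, 16, 4; Σd² = 34
ρ = 1 − 6·34/(6·35) = 1 − 204/210 = 0.029

0.029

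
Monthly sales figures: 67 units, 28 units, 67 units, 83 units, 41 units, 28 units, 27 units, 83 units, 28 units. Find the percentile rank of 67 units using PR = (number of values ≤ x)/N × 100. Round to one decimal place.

N = 9.
Strictly below 67: 5. Equal to 67: 2.
PR = 7/9 × 100 = 77.8

77.8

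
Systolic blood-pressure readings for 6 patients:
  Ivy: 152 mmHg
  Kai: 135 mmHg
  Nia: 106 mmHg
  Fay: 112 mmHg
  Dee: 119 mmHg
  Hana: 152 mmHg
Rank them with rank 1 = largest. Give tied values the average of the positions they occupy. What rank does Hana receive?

Sorted (descending): 152, 152, 135, 119, 112, 106
The 2 values of 152 occupy positions 1–2 → average rank (1+2)/2 = 1.5.
Hana has value 152 mmHg → rank 1.5.

1.5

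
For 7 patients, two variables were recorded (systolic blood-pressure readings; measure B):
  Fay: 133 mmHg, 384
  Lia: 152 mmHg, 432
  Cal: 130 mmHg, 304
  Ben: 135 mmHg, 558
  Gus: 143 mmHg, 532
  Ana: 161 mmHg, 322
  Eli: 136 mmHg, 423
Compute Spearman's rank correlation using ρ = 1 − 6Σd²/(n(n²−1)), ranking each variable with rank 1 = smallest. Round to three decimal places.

Ranks of variable 1: 2, 6, 1, 3, 5, 7, 4
Ranks of variable 2: 3, 5, 1, 7, 6, 2, 4
d = r₁ − r₂: -1, 1, 0, -4, -1, 5, 0
d²: 1, 1, 0, 16, 1, 25, 0; Σd² = 44
ρ = 1 − 6·44/(7·48) = 1 − 264/336 = 0.214

0.214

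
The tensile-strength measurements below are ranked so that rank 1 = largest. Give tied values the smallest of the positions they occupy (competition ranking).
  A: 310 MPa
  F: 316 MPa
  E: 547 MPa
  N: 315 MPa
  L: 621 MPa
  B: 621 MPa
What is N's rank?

Sorted (descending): 621, 621, 547, 316, 315, 310
The 2 values of 621 occupy positions 1–2 → each gets rank 1.
N has value 315 MPa → rank 5.

5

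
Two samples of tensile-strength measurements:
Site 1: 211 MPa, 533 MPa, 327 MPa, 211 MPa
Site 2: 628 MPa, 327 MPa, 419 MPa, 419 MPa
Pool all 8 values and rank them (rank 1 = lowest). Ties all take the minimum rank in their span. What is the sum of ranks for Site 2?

Sorted (ascending): 211, 211, 327, 327, 419, 419, 533, 628
The 2 values of 211 occupy positions 1–2 → each gets rank 1.
The 2 values of 327 occupy positions 3–4 → each gets rank 3.
The 2 values of 419 occupy positions 5–6 → each gets rank 5.
Site 2 values → pooled ranks: 628→8, 327→3, 419→5, 419→5
Rank sum = 8 + 3 + 5 + 5 = 21

21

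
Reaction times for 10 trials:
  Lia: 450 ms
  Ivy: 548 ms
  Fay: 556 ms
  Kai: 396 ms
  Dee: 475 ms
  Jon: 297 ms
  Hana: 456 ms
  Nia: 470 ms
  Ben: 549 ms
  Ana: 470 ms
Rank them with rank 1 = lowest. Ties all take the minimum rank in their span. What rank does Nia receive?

5

Sorted (ascending): 297, 396, 450, 456, 470, 470, 475, 548, 549, 556
The 2 values of 470 occupy positions 5–6 → each gets rank 5.
Nia has value 470 ms → rank 5.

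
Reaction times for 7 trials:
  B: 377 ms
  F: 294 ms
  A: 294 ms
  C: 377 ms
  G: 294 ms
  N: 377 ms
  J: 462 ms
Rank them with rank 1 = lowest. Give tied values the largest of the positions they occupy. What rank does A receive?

Sorted (ascending): 294, 294, 294, 377, 377, 377, 462
The 3 values of 294 occupy positions 1–3 → each gets rank 3.
The 3 values of 377 occupy positions 4–6 → each gets rank 6.
A has value 294 ms → rank 3.

3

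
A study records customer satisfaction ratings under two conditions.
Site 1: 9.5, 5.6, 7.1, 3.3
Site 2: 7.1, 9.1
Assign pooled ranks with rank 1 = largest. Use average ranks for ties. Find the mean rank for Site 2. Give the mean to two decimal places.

Sorted (descending): 9.5, 9.1, 7.1, 7.1, 5.6, 3.3
The 2 values of 7.1 occupy positions 3–4 → average rank (3+4)/2 = 3.5.
Site 2 values → pooled ranks: 7.1→3.5, 9.1→2
Mean rank = (3.5 + 2) / 2 = 2.75

2.75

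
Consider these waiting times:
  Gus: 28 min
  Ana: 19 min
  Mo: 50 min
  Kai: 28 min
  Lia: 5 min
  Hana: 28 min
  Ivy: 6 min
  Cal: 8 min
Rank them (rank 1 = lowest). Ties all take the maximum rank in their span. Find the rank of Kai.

7

Sorted (ascending): 5, 6, 8, 19, 28, 28, 28, 50
The 3 values of 28 occupy positions 5–7 → each gets rank 7.
Kai has value 28 min → rank 7.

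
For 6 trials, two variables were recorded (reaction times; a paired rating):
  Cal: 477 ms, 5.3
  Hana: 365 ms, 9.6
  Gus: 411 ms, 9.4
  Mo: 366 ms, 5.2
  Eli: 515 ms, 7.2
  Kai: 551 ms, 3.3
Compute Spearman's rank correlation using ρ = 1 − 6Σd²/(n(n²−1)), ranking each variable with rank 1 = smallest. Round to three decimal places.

-0.600

Ranks of variable 1: 4, 1, 3, 2, 5, 6
Ranks of variable 2: 3, 6, 5, 2, 4, 1
d = r₁ − r₂: 1, -5, -2, 0, 1, 5
d²: 1, 25, 4, 0, 1, 25; Σd² = 56
ρ = 1 − 6·56/(6·35) = 1 − 336/210 = -0.600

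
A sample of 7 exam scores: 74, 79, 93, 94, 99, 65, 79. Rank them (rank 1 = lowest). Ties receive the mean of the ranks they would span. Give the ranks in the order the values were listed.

2, 3.5, 5, 6, 7, 1, 3.5

Sorted (ascending): 65, 74, 79, 79, 93, 94, 99
The 2 values of 79 occupy positions 3–4 → average rank (3+4)/2 = 3.5.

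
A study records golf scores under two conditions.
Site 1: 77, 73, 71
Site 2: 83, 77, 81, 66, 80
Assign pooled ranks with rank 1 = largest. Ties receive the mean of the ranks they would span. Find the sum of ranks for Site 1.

Sorted (descending): 83, 81, 80, 77, 77, 73, 71, 66
The 2 values of 77 occupy positions 4–5 → average rank (4+5)/2 = 4.5.
Site 1 values → pooled ranks: 77→4.5, 73→6, 71→7
Rank sum = 4.5 + 6 + 7 = 17.5

17.5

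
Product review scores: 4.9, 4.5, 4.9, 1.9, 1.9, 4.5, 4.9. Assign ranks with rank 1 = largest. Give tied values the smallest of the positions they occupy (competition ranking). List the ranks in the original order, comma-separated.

1, 4, 1, 6, 6, 4, 1

Sorted (descending): 4.9, 4.9, 4.9, 4.5, 4.5, 1.9, 1.9
The 3 values of 4.9 occupy positions 1–3 → each gets rank 1.
The 2 values of 4.5 occupy positions 4–5 → each gets rank 4.
The 2 values of 1.9 occupy positions 6–7 → each gets rank 6.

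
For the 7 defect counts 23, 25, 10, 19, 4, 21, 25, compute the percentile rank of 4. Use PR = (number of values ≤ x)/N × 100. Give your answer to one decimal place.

14.3

N = 7.
Strictly below 4: 0. Equal to 4: 1.
PR = 1/7 × 100 = 14.3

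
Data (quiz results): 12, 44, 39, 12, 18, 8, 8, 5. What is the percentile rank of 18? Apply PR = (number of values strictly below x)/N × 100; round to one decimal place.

62.5

N = 8.
Strictly below 18: 5. Equal to 18: 1.
PR = 5/8 × 100 = 62.5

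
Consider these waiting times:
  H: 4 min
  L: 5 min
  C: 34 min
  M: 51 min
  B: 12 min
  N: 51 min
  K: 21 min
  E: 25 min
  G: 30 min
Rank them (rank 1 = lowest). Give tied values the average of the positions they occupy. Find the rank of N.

8.5

Sorted (ascending): 4, 5, 12, 21, 25, 30, 34, 51, 51
The 2 values of 51 occupy positions 8–9 → average rank (8+9)/2 = 8.5.
N has value 51 min → rank 8.5.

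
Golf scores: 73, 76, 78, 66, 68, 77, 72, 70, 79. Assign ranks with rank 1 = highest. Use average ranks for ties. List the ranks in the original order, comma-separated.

5, 4, 2, 9, 8, 3, 6, 7, 1

Sorted (descending): 79, 78, 77, 76, 73, 72, 70, 68, 66
No ties — each value takes its position as its rank.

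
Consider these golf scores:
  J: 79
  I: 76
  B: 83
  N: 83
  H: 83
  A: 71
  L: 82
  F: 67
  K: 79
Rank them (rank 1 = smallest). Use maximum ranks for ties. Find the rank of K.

Sorted (ascending): 67, 71, 76, 79, 79, 82, 83, 83, 83
The 2 values of 79 occupy positions 4–5 → each gets rank 5.
The 3 values of 83 occupy positions 7–9 → each gets rank 9.
K has value 79 → rank 5.

5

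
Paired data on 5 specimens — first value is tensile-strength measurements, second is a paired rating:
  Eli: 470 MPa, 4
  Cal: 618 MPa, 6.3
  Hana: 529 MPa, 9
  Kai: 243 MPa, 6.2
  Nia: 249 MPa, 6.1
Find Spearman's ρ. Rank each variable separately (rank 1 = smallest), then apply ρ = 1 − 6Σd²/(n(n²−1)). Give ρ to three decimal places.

0.500

Ranks of variable 1: 3, 5, 4, 1, 2
Ranks of variable 2: 1, 4, 5, 3, 2
d = r₁ − r₂: 2, 1, -1, -2, 0
d²: 4, 1, 1, 4, 0; Σd² = 10
ρ = 1 − 6·10/(5·24) = 1 − 60/120 = 0.500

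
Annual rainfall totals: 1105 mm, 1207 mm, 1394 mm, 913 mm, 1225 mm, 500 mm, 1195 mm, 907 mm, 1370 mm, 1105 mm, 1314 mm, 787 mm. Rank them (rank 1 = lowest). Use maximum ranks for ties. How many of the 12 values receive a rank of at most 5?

4

Sorted (ascending): 500, 787, 907, 913, 1105, 1105, 1195, 1207, 1225, 1314, 1370, 1394
The 2 values of 1105 occupy positions 5–6 → each gets rank 6.
Ranks ≤ 5: {1, 2, 3, 4} → 4 values.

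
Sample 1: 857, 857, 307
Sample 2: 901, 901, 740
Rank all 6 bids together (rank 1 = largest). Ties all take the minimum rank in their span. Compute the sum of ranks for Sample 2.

7

Sorted (descending): 901, 901, 857, 857, 740, 307
The 2 values of 901 occupy positions 1–2 → each gets rank 1.
The 2 values of 857 occupy positions 3–4 → each gets rank 3.
Sample 2 values → pooled ranks: 901→1, 901→1, 740→5
Rank sum = 1 + 1 + 5 = 7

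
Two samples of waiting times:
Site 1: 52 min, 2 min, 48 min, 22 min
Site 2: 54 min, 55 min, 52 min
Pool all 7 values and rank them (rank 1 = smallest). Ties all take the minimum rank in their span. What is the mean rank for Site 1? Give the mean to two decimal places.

Sorted (ascending): 2, 22, 48, 52, 52, 54, 55
The 2 values of 52 occupy positions 4–5 → each gets rank 4.
Site 1 values → pooled ranks: 52→4, 2→1, 48→3, 22→2
Mean rank = (4 + 1 + 3 + 2) / 4 = 2.50

2.50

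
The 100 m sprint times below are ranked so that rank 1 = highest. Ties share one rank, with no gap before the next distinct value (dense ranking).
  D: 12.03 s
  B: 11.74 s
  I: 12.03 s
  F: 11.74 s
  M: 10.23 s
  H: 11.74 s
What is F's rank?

2

Sorted (descending): 12.03, 12.03, 11.74, 11.74, 11.74, 10.23
The 2 values of 12.03 share dense rank 1.
The 3 values of 11.74 share dense rank 2.
Remaining distinct values take the next consecutive integers.
F has value 11.74 s → rank 2.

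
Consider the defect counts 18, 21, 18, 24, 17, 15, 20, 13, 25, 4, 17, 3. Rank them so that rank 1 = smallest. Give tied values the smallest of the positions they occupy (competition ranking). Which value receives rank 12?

Sorted (ascending): 3, 4, 13, 15, 17, 17, 18, 18, 20, 21, 24, 25
The 2 values of 17 occupy positions 5–6 → each gets rank 5.
The 2 values of 18 occupy positions 7–8 → each gets rank 7.
Rank 12 → value 25.

25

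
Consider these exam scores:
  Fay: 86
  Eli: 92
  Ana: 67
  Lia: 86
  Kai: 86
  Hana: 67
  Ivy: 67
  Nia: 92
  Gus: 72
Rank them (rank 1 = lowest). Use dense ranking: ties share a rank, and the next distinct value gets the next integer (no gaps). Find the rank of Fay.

Sorted (ascending): 67, 67, 67, 72, 86, 86, 86, 92, 92
The 3 values of 67 share dense rank 1.
The 3 values of 86 share dense rank 3.
The 2 values of 92 share dense rank 4.
Remaining distinct values take the next consecutive integers.
Fay has value 86 → rank 3.

3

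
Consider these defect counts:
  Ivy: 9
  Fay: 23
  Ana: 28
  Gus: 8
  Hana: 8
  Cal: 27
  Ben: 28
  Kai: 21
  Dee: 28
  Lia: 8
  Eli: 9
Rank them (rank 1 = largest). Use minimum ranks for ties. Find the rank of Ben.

Sorted (descending): 28, 28, 28, 27, 23, 21, 9, 9, 8, 8, 8
The 3 values of 28 occupy positions 1–3 → each gets rank 1.
The 2 values of 9 occupy positions 7–8 → each gets rank 7.
The 3 values of 8 occupy positions 9–11 → each gets rank 9.
Ben has value 28 → rank 1.

1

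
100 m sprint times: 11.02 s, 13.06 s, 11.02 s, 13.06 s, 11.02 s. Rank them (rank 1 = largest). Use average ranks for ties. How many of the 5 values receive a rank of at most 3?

Sorted (descending): 13.06, 13.06, 11.02, 11.02, 11.02
The 2 values of 13.06 occupy positions 1–2 → average rank (1+2)/2 = 1.5.
The 3 values of 11.02 occupy positions 3–5 → average rank 4.
Ranks ≤ 3: {1.5, 1.5} → 2 values.

2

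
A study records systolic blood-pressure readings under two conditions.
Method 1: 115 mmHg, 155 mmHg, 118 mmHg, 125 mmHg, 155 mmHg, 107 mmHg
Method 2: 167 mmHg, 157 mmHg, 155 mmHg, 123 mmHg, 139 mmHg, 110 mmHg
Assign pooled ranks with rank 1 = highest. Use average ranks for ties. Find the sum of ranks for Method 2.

Sorted (descending): 167, 157, 155, 155, 155, 139, 125, 123, 118, 115, 110, 107
The 3 values of 155 occupy positions 3–5 → average rank 4.
Method 2 values → pooled ranks: 167→1, 157→2, 155→4, 123→8, 139→6, 110→11
Rank sum = 1 + 2 + 4 + 8 + 6 + 11 = 32

32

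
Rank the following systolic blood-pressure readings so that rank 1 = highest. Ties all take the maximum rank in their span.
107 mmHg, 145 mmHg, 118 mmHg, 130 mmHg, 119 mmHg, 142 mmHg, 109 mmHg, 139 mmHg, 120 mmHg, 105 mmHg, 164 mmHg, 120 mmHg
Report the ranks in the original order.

11, 2, 9, 5, 8, 3, 10, 4, 7, 12, 1, 7

Sorted (descending): 164, 145, 142, 139, 130, 120, 120, 119, 118, 109, 107, 105
The 2 values of 120 occupy positions 6–7 → each gets rank 7.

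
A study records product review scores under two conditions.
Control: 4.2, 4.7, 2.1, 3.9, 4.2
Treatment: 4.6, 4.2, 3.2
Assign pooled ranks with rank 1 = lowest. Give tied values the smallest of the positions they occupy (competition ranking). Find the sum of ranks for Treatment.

13

Sorted (ascending): 2.1, 3.2, 3.9, 4.2, 4.2, 4.2, 4.6, 4.7
The 3 values of 4.2 occupy positions 4–6 → each gets rank 4.
Treatment values → pooled ranks: 4.6→7, 4.2→4, 3.2→2
Rank sum = 7 + 4 + 2 = 13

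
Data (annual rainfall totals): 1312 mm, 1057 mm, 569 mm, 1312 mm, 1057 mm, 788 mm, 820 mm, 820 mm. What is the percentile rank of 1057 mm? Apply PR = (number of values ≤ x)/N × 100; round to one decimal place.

75.0

N = 8.
Strictly below 1057: 4. Equal to 1057: 2.
PR = 6/8 × 100 = 75.0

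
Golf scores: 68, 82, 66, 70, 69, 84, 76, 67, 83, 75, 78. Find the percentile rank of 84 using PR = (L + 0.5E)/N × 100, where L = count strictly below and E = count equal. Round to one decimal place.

N = 11.
Strictly below 84: 10. Equal to 84: 1.
PR = (10 + 0.5·1)/11 × 100 = 95.5

95.5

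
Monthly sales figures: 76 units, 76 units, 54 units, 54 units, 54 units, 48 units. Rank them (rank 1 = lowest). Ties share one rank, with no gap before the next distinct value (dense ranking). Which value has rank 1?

48

Sorted (ascending): 48, 54, 54, 54, 76, 76
The 3 values of 54 share dense rank 2.
The 2 values of 76 share dense rank 3.
Remaining distinct values take the next consecutive integers.
Rank 1 → value 48.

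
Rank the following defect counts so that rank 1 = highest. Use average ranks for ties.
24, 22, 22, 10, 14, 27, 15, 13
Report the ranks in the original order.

2, 3.5, 3.5, 8, 6, 1, 5, 7

Sorted (descending): 27, 24, 22, 22, 15, 14, 13, 10
The 2 values of 22 occupy positions 3–4 → average rank (3+4)/2 = 3.5.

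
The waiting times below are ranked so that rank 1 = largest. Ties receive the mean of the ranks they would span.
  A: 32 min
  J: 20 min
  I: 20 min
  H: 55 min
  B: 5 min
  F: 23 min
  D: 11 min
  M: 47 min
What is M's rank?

2

Sorted (descending): 55, 47, 32, 23, 20, 20, 11, 5
The 2 values of 20 occupy positions 5–6 → average rank (5+6)/2 = 5.5.
M has value 47 min → rank 2.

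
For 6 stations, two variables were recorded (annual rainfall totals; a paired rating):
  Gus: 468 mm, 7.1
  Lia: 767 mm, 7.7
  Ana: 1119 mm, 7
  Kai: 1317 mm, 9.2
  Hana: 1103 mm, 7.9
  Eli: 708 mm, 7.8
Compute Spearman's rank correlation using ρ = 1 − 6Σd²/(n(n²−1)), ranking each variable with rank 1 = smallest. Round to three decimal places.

0.371

Ranks of variable 1: 1, 3, 5, 6, 4, 2
Ranks of variable 2: 2, 3, 1, 6, 5, 4
d = r₁ − r₂: -1, 0, 4, 0, -1, -2
d²: 1, 0, 16, 0, 1, 4; Σd² = 22
ρ = 1 − 6·22/(6·35) = 1 − 132/210 = 0.371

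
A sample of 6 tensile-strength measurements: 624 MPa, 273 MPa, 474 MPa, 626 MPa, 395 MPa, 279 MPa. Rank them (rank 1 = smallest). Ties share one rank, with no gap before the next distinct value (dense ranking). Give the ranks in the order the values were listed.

Sorted (ascending): 273, 279, 395, 474, 624, 626
No ties — each value takes its position as its rank.

5, 1, 4, 6, 3, 2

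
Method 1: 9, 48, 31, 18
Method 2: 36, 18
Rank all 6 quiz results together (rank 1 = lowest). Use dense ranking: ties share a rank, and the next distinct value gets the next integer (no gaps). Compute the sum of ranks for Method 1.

Sorted (ascending): 9, 18, 18, 31, 36, 48
The 2 values of 18 share dense rank 2.
Remaining distinct values take the next consecutive integers.
Method 1 values → pooled ranks: 9→1, 48→5, 31→3, 18→2
Rank sum = 1 + 5 + 3 + 2 = 11

11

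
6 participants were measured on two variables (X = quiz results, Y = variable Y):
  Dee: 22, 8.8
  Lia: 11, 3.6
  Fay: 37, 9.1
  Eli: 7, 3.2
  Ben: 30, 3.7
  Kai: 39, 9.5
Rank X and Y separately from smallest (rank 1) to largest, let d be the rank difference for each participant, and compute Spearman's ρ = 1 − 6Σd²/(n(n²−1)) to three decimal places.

Ranks of variable 1: 3, 2, 5, 1, 4, 6
Ranks of variable 2: 4, 2, 5, 1, 3, 6
d = r₁ − r₂: -1, 0, 0, 0, 1, 0
d²: 1, 0, 0, 0, 1, 0; Σd² = 2
ρ = 1 − 6·2/(6·35) = 1 − 12/210 = 0.943

0.943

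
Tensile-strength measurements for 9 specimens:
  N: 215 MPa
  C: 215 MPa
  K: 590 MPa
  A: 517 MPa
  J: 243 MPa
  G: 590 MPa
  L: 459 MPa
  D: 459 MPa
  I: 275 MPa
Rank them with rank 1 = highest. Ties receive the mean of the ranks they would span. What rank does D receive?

4.5

Sorted (descending): 590, 590, 517, 459, 459, 275, 243, 215, 215
The 2 values of 590 occupy positions 1–2 → average rank (1+2)/2 = 1.5.
The 2 values of 459 occupy positions 4–5 → average rank (4+5)/2 = 4.5.
The 2 values of 215 occupy positions 8–9 → average rank (8+9)/2 = 8.5.
D has value 459 MPa → rank 4.5.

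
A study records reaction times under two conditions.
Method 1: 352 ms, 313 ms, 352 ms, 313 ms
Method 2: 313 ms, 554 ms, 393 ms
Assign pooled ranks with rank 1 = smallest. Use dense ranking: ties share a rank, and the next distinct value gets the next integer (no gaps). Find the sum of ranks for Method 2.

8

Sorted (ascending): 313, 313, 313, 352, 352, 393, 554
The 3 values of 313 share dense rank 1.
The 2 values of 352 share dense rank 2.
Remaining distinct values take the next consecutive integers.
Method 2 values → pooled ranks: 313→1, 554→4, 393→3
Rank sum = 1 + 4 + 3 = 8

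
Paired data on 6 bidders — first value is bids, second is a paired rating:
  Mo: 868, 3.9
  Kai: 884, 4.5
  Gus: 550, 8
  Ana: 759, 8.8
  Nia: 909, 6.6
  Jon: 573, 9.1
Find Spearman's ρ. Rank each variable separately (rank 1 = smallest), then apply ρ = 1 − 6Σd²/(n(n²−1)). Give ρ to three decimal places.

-0.600

Ranks of variable 1: 4, 5, 1, 3, 6, 2
Ranks of variable 2: 1, 2, 4, 5, 3, 6
d = r₁ − r₂: 3, 3, -3, -2, 3, -4
d²: 9, 9, 9, 4, 9, 16; Σd² = 56
ρ = 1 − 6·56/(6·35) = 1 − 336/210 = -0.600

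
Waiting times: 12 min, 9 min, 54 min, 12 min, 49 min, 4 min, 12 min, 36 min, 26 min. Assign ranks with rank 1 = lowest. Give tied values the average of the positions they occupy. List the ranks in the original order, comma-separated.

Sorted (ascending): 4, 9, 12, 12, 12, 26, 36, 49, 54
The 3 values of 12 occupy positions 3–5 → average rank 4.

4, 2, 9, 4, 8, 1, 4, 7, 6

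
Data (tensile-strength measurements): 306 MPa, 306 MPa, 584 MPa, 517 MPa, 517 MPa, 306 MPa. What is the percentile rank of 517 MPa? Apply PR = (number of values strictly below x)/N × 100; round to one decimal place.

N = 6.
Strictly below 517: 3. Equal to 517: 2.
PR = 3/6 × 100 = 50.0

50.0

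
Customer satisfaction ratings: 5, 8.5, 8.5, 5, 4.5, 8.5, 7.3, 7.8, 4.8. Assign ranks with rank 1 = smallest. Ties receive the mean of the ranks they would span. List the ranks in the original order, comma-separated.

3.5, 8, 8, 3.5, 1, 8, 5, 6, 2

Sorted (ascending): 4.5, 4.8, 5, 5, 7.3, 7.8, 8.5, 8.5, 8.5
The 2 values of 5 occupy positions 3–4 → average rank (3+4)/2 = 3.5.
The 3 values of 8.5 occupy positions 7–9 → average rank 8.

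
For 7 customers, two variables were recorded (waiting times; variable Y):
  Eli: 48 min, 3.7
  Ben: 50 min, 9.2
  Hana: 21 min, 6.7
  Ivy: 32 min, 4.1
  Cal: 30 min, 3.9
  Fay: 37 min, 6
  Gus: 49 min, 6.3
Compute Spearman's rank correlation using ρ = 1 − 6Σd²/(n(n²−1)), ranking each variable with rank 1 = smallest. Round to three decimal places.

0.250

Ranks of variable 1: 5, 7, 1, 3, 2, 4, 6
Ranks of variable 2: 1, 7, 6, 3, 2, 4, 5
d = r₁ − r₂: 4, 0, -5, 0, 0, 0, 1
d²: 16, 0, 25, 0, 0, 0, 1; Σd² = 42
ρ = 1 − 6·42/(7·48) = 1 − 252/336 = 0.250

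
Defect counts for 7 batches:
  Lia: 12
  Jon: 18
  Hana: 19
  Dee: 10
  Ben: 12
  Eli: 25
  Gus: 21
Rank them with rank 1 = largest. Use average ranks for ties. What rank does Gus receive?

2

Sorted (descending): 25, 21, 19, 18, 12, 12, 10
The 2 values of 12 occupy positions 5–6 → average rank (5+6)/2 = 5.5.
Gus has value 21 → rank 2.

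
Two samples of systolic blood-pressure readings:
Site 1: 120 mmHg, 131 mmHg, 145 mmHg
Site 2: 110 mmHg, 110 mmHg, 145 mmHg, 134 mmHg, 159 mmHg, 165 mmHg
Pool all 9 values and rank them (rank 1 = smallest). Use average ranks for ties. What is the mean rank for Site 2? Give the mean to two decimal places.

Sorted (ascending): 110, 110, 120, 131, 134, 145, 145, 159, 165
The 2 values of 110 occupy positions 1–2 → average rank (1+2)/2 = 1.5.
The 2 values of 145 occupy positions 6–7 → average rank (6+7)/2 = 6.5.
Site 2 values → pooled ranks: 110→1.5, 110→1.5, 145→6.5, 134→5, 159→8, 165→9
Mean rank = (1.5 + 1.5 + 6.5 + 5 + 8 + 9) / 6 = 5.25

5.25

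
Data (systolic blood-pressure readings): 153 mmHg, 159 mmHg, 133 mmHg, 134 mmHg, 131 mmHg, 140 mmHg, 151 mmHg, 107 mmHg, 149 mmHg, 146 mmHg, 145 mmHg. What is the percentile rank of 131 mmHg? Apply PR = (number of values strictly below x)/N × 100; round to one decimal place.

N = 11.
Strictly below 131: 1. Equal to 131: 1.
PR = 1/11 × 100 = 9.1

9.1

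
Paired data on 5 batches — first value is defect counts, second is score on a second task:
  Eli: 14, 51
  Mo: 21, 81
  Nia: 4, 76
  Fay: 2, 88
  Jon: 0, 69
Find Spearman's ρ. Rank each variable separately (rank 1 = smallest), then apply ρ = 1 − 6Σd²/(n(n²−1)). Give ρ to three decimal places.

Ranks of variable 1: 4, 5, 3, 2, 1
Ranks of variable 2: 1, 4, 3, 5, 2
d = r₁ − r₂: 3, 1, 0, -3, -1
d²: 9, 1, 0, 9, 1; Σd² = 20
ρ = 1 − 6·20/(5·24) = 1 − 120/120 = 0.000

0.000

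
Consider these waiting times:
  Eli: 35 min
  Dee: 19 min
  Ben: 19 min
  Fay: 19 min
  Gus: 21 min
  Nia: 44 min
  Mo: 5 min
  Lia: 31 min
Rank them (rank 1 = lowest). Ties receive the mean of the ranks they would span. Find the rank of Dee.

Sorted (ascending): 5, 19, 19, 19, 21, 31, 35, 44
The 3 values of 19 occupy positions 2–4 → average rank 3.
Dee has value 19 min → rank 3.

3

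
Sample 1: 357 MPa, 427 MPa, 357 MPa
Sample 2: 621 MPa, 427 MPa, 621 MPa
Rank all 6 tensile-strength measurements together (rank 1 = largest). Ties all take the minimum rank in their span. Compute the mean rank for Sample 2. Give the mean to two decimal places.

Sorted (descending): 621, 621, 427, 427, 357, 357
The 2 values of 621 occupy positions 1–2 → each gets rank 1.
The 2 values of 427 occupy positions 3–4 → each gets rank 3.
The 2 values of 357 occupy positions 5–6 → each gets rank 5.
Sample 2 values → pooled ranks: 621→1, 427→3, 621→1
Mean rank = (1 + 3 + 1) / 3 = 1.67

1.67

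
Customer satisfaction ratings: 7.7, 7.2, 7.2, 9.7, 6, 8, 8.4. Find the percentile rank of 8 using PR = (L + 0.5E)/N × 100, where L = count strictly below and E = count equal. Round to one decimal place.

N = 7.
Strictly below 8: 4. Equal to 8: 1.
PR = (4 + 0.5·1)/7 × 100 = 64.3

64.3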